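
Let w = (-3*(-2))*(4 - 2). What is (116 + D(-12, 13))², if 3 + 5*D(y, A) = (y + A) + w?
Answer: 13924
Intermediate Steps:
w = 12 (w = 6*2 = 12)
D(y, A) = 9/5 + A/5 + y/5 (D(y, A) = -⅗ + ((y + A) + 12)/5 = -⅗ + ((A + y) + 12)/5 = -⅗ + (12 + A + y)/5 = -⅗ + (12/5 + A/5 + y/5) = 9/5 + A/5 + y/5)
(116 + D(-12, 13))² = (116 + (9/5 + (⅕)*13 + (⅕)*(-12)))² = (116 + (9/5 + 13/5 - 12/5))² = (116 + 2)² = 118² = 13924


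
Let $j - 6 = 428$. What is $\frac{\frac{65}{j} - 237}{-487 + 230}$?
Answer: $\frac{102793}{111538} \approx 0.9216$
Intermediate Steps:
$j = 434$ ($j = 6 + 428 = 434$)
$\frac{\frac{65}{j} - 237}{-487 + 230} = \frac{\frac{65}{434} - 237}{-487 + 230} = \frac{65 \cdot \frac{1}{434} - 237}{-257} = \left(\frac{65}{434} - 237\right) \left(- \frac{1}{257}\right) = \left(- \frac{102793}{434}\right) \left(- \frac{1}{257}\right) = \frac{102793}{111538}$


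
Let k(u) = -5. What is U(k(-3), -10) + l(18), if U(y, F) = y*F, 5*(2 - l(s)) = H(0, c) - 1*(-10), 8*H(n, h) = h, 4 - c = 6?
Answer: 1001/20 ≈ 50.050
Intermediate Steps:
c = -2 (c = 4 - 1*6 = 4 - 6 = -2)
H(n, h) = h/8
l(s) = 1/20 (l(s) = 2 - ((1/8)*(-2) - 1*(-10))/5 = 2 - (-1/4 + 10)/5 = 2 - 1/5*39/4 = 2 - 39/20 = 1/20)
U(y, F) = F*y
U(k(-3), -10) + l(18) = -10*(-5) + 1/20 = 50 + 1/20 = 1001/20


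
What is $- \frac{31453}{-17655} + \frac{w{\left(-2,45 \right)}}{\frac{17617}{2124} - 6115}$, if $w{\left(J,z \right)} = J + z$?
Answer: $\frac{406353167819}{228996702165} \approx 1.7745$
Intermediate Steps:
$- \frac{31453}{-17655} + \frac{w{\left(-2,45 \right)}}{\frac{17617}{2124} - 6115} = - \frac{31453}{-17655} + \frac{-2 + 45}{\frac{17617}{2124} - 6115} = \left(-31453\right) \left(- \frac{1}{17655}\right) + \frac{43}{17617 \cdot \frac{1}{2124} - 6115} = \frac{31453}{17655} + \frac{43}{\frac{17617}{2124} - 6115} = \frac{31453}{17655} + \frac{43}{- \frac{12970643}{2124}} = \frac{31453}{17655} + 43 \left(- \frac{2124}{12970643}\right) = \frac{31453}{17655} - \frac{91332}{12970643} = \frac{406353167819}{228996702165}$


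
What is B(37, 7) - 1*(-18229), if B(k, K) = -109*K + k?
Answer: 17503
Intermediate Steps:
B(k, K) = k - 109*K
B(37, 7) - 1*(-18229) = (37 - 109*7) - 1*(-18229) = (37 - 763) + 18229 = -726 + 18229 = 17503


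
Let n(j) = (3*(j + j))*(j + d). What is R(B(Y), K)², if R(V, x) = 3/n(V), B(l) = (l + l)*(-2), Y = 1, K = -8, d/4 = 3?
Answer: 1/4096 ≈ 0.00024414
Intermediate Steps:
d = 12 (d = 4*3 = 12)
n(j) = 6*j*(12 + j) (n(j) = (3*(j + j))*(j + 12) = (3*(2*j))*(12 + j) = (6*j)*(12 + j) = 6*j*(12 + j))
B(l) = -4*l (B(l) = (2*l)*(-2) = -4*l)
R(V, x) = 1/(2*V*(12 + V)) (R(V, x) = 3/((6*V*(12 + V))) = 3*(1/(6*V*(12 + V))) = 1/(2*V*(12 + V)))
R(B(Y), K)² = (1/(2*((-4*1))*(12 - 4*1)))² = ((½)/(-4*(12 - 4)))² = ((½)*(-¼)/8)² = ((½)*(-¼)*(⅛))² = (-1/64)² = 1/4096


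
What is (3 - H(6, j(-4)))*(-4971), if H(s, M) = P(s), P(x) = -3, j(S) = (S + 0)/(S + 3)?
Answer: -29826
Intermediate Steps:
j(S) = S/(3 + S)
H(s, M) = -3
(3 - H(6, j(-4)))*(-4971) = (3 - 1*(-3))*(-4971) = (3 + 3)*(-4971) = 6*(-4971) = -29826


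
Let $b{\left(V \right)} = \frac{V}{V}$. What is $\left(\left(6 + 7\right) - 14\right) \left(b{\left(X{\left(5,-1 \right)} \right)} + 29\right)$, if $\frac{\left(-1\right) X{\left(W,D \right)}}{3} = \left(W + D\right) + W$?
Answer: $-30$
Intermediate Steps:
$X{\left(W,D \right)} = - 6 W - 3 D$ ($X{\left(W,D \right)} = - 3 \left(\left(W + D\right) + W\right) = - 3 \left(\left(D + W\right) + W\right) = - 3 \left(D + 2 W\right) = - 6 W - 3 D$)
$b{\left(V \right)} = 1$
$\left(\left(6 + 7\right) - 14\right) \left(b{\left(X{\left(5,-1 \right)} \right)} + 29\right) = \left(\left(6 + 7\right) - 14\right) \left(1 + 29\right) = \left(13 - 14\right) 30 = \left(-1\right) 30 = -30$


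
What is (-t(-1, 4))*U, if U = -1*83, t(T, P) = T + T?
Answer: -166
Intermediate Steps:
t(T, P) = 2*T
U = -83
(-t(-1, 4))*U = -2*(-1)*(-83) = -1*(-2)*(-83) = 2*(-83) = -166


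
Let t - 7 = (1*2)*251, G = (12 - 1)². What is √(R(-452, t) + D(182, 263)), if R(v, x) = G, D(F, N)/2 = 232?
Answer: 3*√65 ≈ 24.187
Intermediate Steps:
D(F, N) = 464 (D(F, N) = 2*232 = 464)
G = 121 (G = 11² = 121)
t = 509 (t = 7 + (1*2)*251 = 7 + 2*251 = 7 + 502 = 509)
R(v, x) = 121
√(R(-452, t) + D(182, 263)) = √(121 + 464) = √585 = 3*√65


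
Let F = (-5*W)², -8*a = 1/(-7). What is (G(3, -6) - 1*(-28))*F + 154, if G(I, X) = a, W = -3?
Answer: 361649/56 ≈ 6458.0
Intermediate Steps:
a = 1/56 (a = -1/(8*(-7)) = -(-1)/(8*7) = -⅛*(-⅐) = 1/56 ≈ 0.017857)
G(I, X) = 1/56
F = 225 (F = (-5*(-3))² = 15² = 225)
(G(3, -6) - 1*(-28))*F + 154 = (1/56 - 1*(-28))*225 + 154 = (1/56 + 28)*225 + 154 = (1569/56)*225 + 154 = 353025/56 + 154 = 361649/56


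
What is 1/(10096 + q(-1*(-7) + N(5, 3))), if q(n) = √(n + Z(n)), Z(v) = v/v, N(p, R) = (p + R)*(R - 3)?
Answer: 1262/12741151 - √2/50964604 ≈ 9.9021e-5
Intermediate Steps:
N(p, R) = (-3 + R)*(R + p) (N(p, R) = (R + p)*(-3 + R) = (-3 + R)*(R + p))
Z(v) = 1
q(n) = √(1 + n) (q(n) = √(n + 1) = √(1 + n))
1/(10096 + q(-1*(-7) + N(5, 3))) = 1/(10096 + √(1 + (-1*(-7) + (3² - 3*3 - 3*5 + 3*5)))) = 1/(10096 + √(1 + (7 + (9 - 9 - 15 + 15)))) = 1/(10096 + √(1 + (7 + 0))) = 1/(10096 + √(1 + 7)) = 1/(10096 + √8) = 1/(10096 + 2*√2)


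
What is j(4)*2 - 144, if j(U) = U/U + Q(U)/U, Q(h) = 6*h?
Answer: -130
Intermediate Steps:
j(U) = 7 (j(U) = U/U + (6*U)/U = 1 + 6 = 7)
j(4)*2 - 144 = 7*2 - 144 = 14 - 144 = -130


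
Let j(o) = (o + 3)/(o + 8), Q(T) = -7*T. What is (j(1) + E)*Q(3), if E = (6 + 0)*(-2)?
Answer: 728/3 ≈ 242.67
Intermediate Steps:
E = -12 (E = 6*(-2) = -12)
j(o) = (3 + o)/(8 + o)
(j(1) + E)*Q(3) = ((3 + 1)/(8 + 1) - 12)*(-7*3) = (4/9 - 12)*(-21) = -104/9*(-21) = 728/3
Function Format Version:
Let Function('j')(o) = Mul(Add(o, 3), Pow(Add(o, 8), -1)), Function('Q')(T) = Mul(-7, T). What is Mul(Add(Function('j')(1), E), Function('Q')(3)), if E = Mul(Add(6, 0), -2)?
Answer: Rational(728, 3) ≈ 242.67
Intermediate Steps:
E = -12 (E = Mul(6, -2) = -12)
Function('j')(o) = Mul(Pow(Add(8, o), -1), Add(3, o)) (Function('j')(o) = Mul(Add(3, o), Pow(Add(8, o), -1)) = Mul(Pow(Add(8, o), -1), Add(3, o)))
Mul(Add(Function('j')(1), E), Function('Q')(3)) = Mul(Add(Mul(Pow(Add(8, 1), -1), Add(3, 1)), -12), Mul(-7, 3)) = Mul(Add(Mul(Pow(9, -1), 4), -12), -21) = Mul(Add(Mul(Rational(1, 9), 4), -12), -21) = Mul(Add(Rational(4, 9), -12), -21) = Mul(Rational(-104, 9), -21) = Rational(728, 3)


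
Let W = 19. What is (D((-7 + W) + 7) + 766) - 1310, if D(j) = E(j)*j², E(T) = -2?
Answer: -1266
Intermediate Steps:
D(j) = -2*j²
(D((-7 + W) + 7) + 766) - 1310 = (-2*((-7 + 19) + 7)² + 766) - 1310 = (-2*(12 + 7)² + 766) - 1310 = (-2*19² + 766) - 1310 = (-2*361 + 766) - 1310 = (-722 + 766) - 1310 = 44 - 1310 = -1266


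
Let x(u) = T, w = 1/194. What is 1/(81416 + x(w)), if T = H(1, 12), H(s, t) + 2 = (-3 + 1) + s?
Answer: 1/81413 ≈ 1.2283e-5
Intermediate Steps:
H(s, t) = -4 + s (H(s, t) = -2 + ((-3 + 1) + s) = -2 + (-2 + s) = -4 + s)
T = -3 (T = -4 + 1 = -3)
w = 1/194 ≈ 0.0051546
x(u) = -3
1/(81416 + x(w)) = 1/(81416 - 3) = 1/81413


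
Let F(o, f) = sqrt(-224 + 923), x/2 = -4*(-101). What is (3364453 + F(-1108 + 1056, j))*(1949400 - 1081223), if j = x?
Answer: 2920940712181 + 868177*sqrt(699) ≈ 2.9210e+12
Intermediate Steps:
x = 808 (x = 2*(-4*(-101)) = 2*404 = 808)
j = 808
F(o, f) = sqrt(699)
(3364453 + F(-1108 + 1056, j))*(1949400 - 1081223) = (3364453 + sqrt(699))*(1949400 - 1081223) = (3364453 + sqrt(699))*868177 = 2920940712181 + 868177*sqrt(699)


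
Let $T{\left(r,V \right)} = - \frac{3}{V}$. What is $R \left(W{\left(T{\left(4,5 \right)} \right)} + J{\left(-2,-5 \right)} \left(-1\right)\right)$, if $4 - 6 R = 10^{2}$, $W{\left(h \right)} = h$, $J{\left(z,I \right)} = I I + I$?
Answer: $\frac{1648}{5} \approx 329.6$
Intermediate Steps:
$J{\left(z,I \right)} = I + I^{2}$ ($J{\left(z,I \right)} = I^{2} + I = I + I^{2}$)
$R = -16$ ($R = \frac{2}{3} - \frac{10^{2}}{6} = \frac{2}{3} - \frac{50}{3} = -16$)
$R \left(W{\left(T{\left(4,5 \right)} \right)} + J{\left(-2,-5 \right)} \left(-1\right)\right) = - 16 \left(- \frac{3}{5} + - 5 \left(1 - 5\right) \left(-1\right)\right) = - 16 \left(\left(-3\right) \frac{1}{5} + \left(-5\right) \left(-4\right) \left(-1\right)\right) = - 16 \left(- \frac{3}{5} + 20 \left(-1\right)\right) = - 16 \left(- \frac{3}{5} - 20\right) = \left(-16\right) \left(- \frac{103}{5}\right) = \frac{1648}{5}$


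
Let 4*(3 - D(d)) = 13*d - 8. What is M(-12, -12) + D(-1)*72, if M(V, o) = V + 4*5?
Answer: 602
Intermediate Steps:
M(V, o) = 20 + V (M(V, o) = V + 20 = 20 + V)
D(d) = 5 - 13*d/4 (D(d) = 3 - (13*d - 8)/4 = 3 - (-8 + 13*d)/4 = 3 + (2 - 13*d/4) = 5 - 13*d/4)
M(-12, -12) + D(-1)*72 = (20 - 12) + (5 - 13/4*(-1))*72 = 8 + (5 + 13/4)*72 = 8 + (33/4)*72 = 8 + 594 = 602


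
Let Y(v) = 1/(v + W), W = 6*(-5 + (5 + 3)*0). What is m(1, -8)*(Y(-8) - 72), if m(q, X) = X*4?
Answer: 43792/19 ≈ 2304.8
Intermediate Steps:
m(q, X) = 4*X
W = -30 (W = 6*(-5 + 8*0) = 6*(-5 + 0) = 6*(-5) = -30)
Y(v) = 1/(-30 + v) (Y(v) = 1/(v - 30) = 1/(-30 + v))
m(1, -8)*(Y(-8) - 72) = (4*(-8))*(1/(-30 - 8) - 72) = -32*(1/(-38) - 72) = -32*(-1/38 - 72) = -32*(-2737/38) = 43792/19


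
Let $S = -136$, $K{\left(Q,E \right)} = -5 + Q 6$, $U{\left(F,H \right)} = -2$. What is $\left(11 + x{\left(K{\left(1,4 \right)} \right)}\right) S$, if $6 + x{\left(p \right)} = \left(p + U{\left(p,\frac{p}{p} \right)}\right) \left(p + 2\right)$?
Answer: $-272$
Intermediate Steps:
$K{\left(Q,E \right)} = -5 + 6 Q$
$x{\left(p \right)} = -6 + \left(-2 + p\right) \left(2 + p\right)$ ($x{\left(p \right)} = -6 + \left(p - 2\right) \left(p + 2\right) = -6 + \left(-2 + p\right) \left(2 + p\right)$)
$\left(11 + x{\left(K{\left(1,4 \right)} \right)}\right) S = \left(11 - \left(10 - \left(-5 + 6 \cdot 1\right)^{2}\right)\right) \left(-136\right) = \left(11 - \left(10 - \left(-5 + 6\right)^{2}\right)\right) \left(-136\right) = \left(11 - \left(10 - 1^{2}\right)\right) \left(-136\right) = \left(11 + \left(-10 + 1\right)\right) \left(-136\right) = \left(11 - 9\right) \left(-136\right) = 2 \left(-136\right) = -272$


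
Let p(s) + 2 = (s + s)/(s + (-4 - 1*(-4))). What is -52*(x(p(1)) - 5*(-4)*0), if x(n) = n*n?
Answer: 0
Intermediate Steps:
p(s) = 0 (p(s) = -2 + (s + s)/(s + (-4 - 1*(-4))) = -2 + (2*s)/(s + (-4 + 4)) = -2 + (2*s)/(s + 0) = -2 + (2*s)/s = -2 + 2 = 0)
x(n) = n**2
-52*(x(p(1)) - 5*(-4)*0) = -52*(0**2 - 5*(-4)*0) = -52*(0 + 20*0) = -52*(0 + 0) = -52*0 = 0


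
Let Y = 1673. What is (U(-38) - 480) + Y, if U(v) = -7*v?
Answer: 1459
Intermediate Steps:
(U(-38) - 480) + Y = (-7*(-38) - 480) + 1673 = (266 - 480) + 1673 = -214 + 1673 = 1459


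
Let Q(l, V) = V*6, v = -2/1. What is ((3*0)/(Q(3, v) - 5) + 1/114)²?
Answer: 1/12996 ≈ 7.6947e-5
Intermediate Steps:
v = -2 (v = -2/1 = -2*1 = -2)
Q(l, V) = 6*V
((3*0)/(Q(3, v) - 5) + 1/114)² = ((3*0)/(6*(-2) - 5) + 1/114)² = (0/(-12 - 5) + 1/114)² = (0/(-17) + 1/114)² = (0*(-1/17) + 1/114)² = (0 + 1/114)² = (1/114)² = 1/12996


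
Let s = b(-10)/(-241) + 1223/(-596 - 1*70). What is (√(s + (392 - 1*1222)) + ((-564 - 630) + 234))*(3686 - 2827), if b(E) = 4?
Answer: -824640 + 859*I*√2381149079758/53502 ≈ -8.2464e+5 + 24775.0*I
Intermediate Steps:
s = -297407/160506 (s = 4/(-241) + 1223/(-596 - 1*70) = 4*(-1/241) + 1223/(-596 - 70) = -4/241 + 1223/(-666) = -4/241 + 1223*(-1/666) = -4/241 - 1223/666 = -297407/160506 ≈ -1.8529)
(√(s + (392 - 1*1222)) + ((-564 - 630) + 234))*(3686 - 2827) = (√(-297407/160506 + (392 - 1*1222)) + ((-564 - 630) + 234))*(3686 - 2827) = (√(-297407/160506 + (392 - 1222)) + (-1194 + 234))*859 = (√(-297407/160506 - 830) - 960)*859 = (√(-133517387/160506) - 960)*859 = (I*√2381149079758/53502 - 960)*859 = (-960 + I*√2381149079758/53502)*859 = -824640 + 859*I*√2381149079758/53502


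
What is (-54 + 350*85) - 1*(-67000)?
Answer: 96696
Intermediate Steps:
(-54 + 350*85) - 1*(-67000) = (-54 + 29750) + 67000 = 29696 + 67000 = 96696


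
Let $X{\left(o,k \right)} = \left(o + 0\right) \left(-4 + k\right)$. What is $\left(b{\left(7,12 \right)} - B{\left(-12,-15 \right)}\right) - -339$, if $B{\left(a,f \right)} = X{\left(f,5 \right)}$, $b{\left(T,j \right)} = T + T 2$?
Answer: $375$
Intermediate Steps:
$X{\left(o,k \right)} = o \left(-4 + k\right)$
$b{\left(T,j \right)} = 3 T$ ($b{\left(T,j \right)} = T + 2 T = 3 T$)
$B{\left(a,f \right)} = f$ ($B{\left(a,f \right)} = f \left(-4 + 5\right) = f 1 = f$)
$\left(b{\left(7,12 \right)} - B{\left(-12,-15 \right)}\right) - -339 = \left(3 \cdot 7 - -15\right) - -339 = \left(21 + 15\right) + 339 = 36 + 339 = 375$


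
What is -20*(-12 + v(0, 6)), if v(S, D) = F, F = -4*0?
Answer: 240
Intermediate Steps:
F = 0
v(S, D) = 0
-20*(-12 + v(0, 6)) = -20*(-12 + 0) = -20*(-12) = 240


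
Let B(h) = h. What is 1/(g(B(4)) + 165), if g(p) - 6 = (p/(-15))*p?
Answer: 15/2549 ≈ 0.0058847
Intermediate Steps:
g(p) = 6 - p**2/15 (g(p) = 6 + (p/(-15))*p = 6 + (p*(-1/15))*p = 6 + (-p/15)*p = 6 - p**2/15)
1/(g(B(4)) + 165) = 1/((6 - 1/15*4**2) + 165) = 1/((6 - 1/15*16) + 165) = 1/((6 - 16/15) + 165) = 1/(74/15 + 165) = 1/(2549/15) = 15/2549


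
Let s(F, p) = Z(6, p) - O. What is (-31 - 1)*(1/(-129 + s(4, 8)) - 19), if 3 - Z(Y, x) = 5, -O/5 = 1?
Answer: 38320/63 ≈ 608.25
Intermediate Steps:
O = -5 (O = -5*1 = -5)
Z(Y, x) = -2 (Z(Y, x) = 3 - 1*5 = 3 - 5 = -2)
s(F, p) = 3 (s(F, p) = -2 - 1*(-5) = -2 + 5 = 3)
(-31 - 1)*(1/(-129 + s(4, 8)) - 19) = (-31 - 1)*(1/(-129 + 3) - 19) = -32*(1/(-126) - 19) = -32*(-1/126 - 19) = -32*(-2395/126) = 38320/63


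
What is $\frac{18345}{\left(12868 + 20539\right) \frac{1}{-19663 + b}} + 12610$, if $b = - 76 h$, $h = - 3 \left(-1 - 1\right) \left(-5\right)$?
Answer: $\frac{102371135}{33407} \approx 3064.4$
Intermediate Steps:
$h = -30$ ($h = \left(-3\right) \left(-2\right) \left(-5\right) = 6 \left(-5\right) = -30$)
$b = 2280$ ($b = \left(-76\right) \left(-30\right) = 2280$)
$\frac{18345}{\left(12868 + 20539\right) \frac{1}{-19663 + b}} + 12610 = \frac{18345}{\left(12868 + 20539\right) \frac{1}{-19663 + 2280}} + 12610 = \frac{18345}{33407 \frac{1}{-17383}} + 12610 = \frac{18345}{33407 \left(- \frac{1}{17383}\right)} + 12610 = \frac{18345}{- \frac{33407}{17383}} + 12610 = 18345 \left(- \frac{17383}{33407}\right) + 12610 = - \frac{318891135}{33407} + 12610 = \frac{102371135}{33407}$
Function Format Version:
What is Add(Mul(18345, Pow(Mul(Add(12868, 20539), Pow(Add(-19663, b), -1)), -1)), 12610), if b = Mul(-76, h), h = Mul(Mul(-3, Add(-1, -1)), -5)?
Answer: Rational(102371135, 33407) ≈ 3064.4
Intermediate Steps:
h = -30 (h = Mul(Mul(-3, -2), -5) = Mul(6, -5) = -30)
b = 2280 (b = Mul(-76, -30) = 2280)
Add(Mul(18345, Pow(Mul(Add(12868, 20539), Pow(Add(-19663, b), -1)), -1)), 12610) = Add(Mul(18345, Pow(Mul(Add(12868, 20539), Pow(Add(-19663, 2280), -1)), -1)), 12610) = Add(Mul(18345, Pow(Mul(33407, Pow(-17383, -1)), -1)), 12610) = Add(Mul(18345, Pow(Mul(33407, Rational(-1, 17383)), -1)), 12610) = Add(Mul(18345, Pow(Rational(-33407, 17383), -1)), 12610) = Add(Mul(18345, Rational(-17383, 33407)), 12610) = Add(Rational(-318891135, 33407), 12610) = Rational(102371135, 33407)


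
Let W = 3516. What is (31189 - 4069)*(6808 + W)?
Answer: 279986880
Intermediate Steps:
(31189 - 4069)*(6808 + W) = (31189 - 4069)*(6808 + 3516) = 27120*10324 = 279986880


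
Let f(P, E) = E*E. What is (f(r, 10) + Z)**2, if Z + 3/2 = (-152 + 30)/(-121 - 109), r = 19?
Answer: 518791729/52900 ≈ 9807.0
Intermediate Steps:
f(P, E) = E**2
Z = -223/230 (Z = -3/2 + (-152 + 30)/(-121 - 109) = -3/2 - 122/(-230) = -3/2 - 122*(-1/230) = -3/2 + 61/115 = -223/230 ≈ -0.96957)
(f(r, 10) + Z)**2 = (10**2 - 223/230)**2 = (100 - 223/230)**2 = (22777/230)**2 = 518791729/52900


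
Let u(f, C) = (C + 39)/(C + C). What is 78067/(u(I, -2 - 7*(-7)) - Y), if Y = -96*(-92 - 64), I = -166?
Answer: -3669149/703829 ≈ -5.2131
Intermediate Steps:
u(f, C) = (39 + C)/(2*C) (u(f, C) = (39 + C)/((2*C)) = (39 + C)*(1/(2*C)) = (39 + C)/(2*C))
Y = 14976 (Y = -96*(-156) = 14976)
78067/(u(I, -2 - 7*(-7)) - Y) = 78067/((39 + (-2 - 7*(-7)))/(2*(-2 - 7*(-7))) - 1*14976) = 78067/((39 + (-2 + 49))/(2*(-2 + 49)) - 14976) = 78067/((½)*(39 + 47)/47 - 14976) = 78067/((½)*(1/47)*86 - 14976) = 78067/(43/47 - 14976) = 78067/(-703829/47) = 78067*(-47/703829) = -3669149/703829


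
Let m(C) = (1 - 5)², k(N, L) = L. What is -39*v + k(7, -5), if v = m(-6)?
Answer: -629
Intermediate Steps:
m(C) = 16 (m(C) = (-4)² = 16)
v = 16
-39*v + k(7, -5) = -39*16 - 5 = -624 - 5 = -629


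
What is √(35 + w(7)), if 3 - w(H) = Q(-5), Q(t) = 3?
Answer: √35 ≈ 5.9161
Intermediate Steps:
w(H) = 0 (w(H) = 3 - 1*3 = 3 - 3 = 0)
√(35 + w(7)) = √(35 + 0) = √35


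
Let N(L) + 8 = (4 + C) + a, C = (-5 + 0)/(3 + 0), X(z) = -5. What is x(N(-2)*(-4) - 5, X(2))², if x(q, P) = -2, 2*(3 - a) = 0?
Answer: 4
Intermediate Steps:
a = 3 (a = 3 - ½*0 = 3 + 0 = 3)
C = -5/3 ≈ -1.6667
N(L) = -8/3 (N(L) = -8 + ((4 - 5/3) + 3) = -8 + (7/3 + 3) = -8 + 16/3 = -8/3)
x(N(-2)*(-4) - 5, X(2))² = (-2)² = 4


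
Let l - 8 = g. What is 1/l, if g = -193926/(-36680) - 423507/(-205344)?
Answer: 313834080/4817163361 ≈ 0.065149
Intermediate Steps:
g = 2306490721/313834080 (g = -193926*(-1/36680) - 423507*(-1/205344) = 96963/18340 + 141169/68448 = 2306490721/313834080 ≈ 7.3494)
l = 4817163361/313834080 (l = 8 + 2306490721/313834080 = 4817163361/313834080 ≈ 15.349)
1/l = 1/(4817163361/313834080) = 313834080/4817163361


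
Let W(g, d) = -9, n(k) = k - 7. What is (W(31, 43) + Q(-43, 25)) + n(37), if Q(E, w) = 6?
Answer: 27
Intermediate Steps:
n(k) = -7 + k
(W(31, 43) + Q(-43, 25)) + n(37) = (-9 + 6) + (-7 + 37) = -3 + 30 = 27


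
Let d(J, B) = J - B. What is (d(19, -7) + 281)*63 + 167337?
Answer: 186678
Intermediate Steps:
(d(19, -7) + 281)*63 + 167337 = ((19 - 1*(-7)) + 281)*63 + 167337 = ((19 + 7) + 281)*63 + 167337 = (26 + 281)*63 + 167337 = 307*63 + 167337 = 19341 + 167337 = 186678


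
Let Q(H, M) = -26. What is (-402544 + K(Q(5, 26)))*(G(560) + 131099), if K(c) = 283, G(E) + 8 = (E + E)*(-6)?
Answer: -50029602831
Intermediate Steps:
G(E) = -8 - 12*E (G(E) = -8 + (E + E)*(-6) = -8 + (2*E)*(-6) = -8 - 12*E)
(-402544 + K(Q(5, 26)))*(G(560) + 131099) = (-402544 + 283)*((-8 - 12*560) + 131099) = -402261*((-8 - 6720) + 131099) = -402261*(-6728 + 131099) = -402261*124371 = -50029602831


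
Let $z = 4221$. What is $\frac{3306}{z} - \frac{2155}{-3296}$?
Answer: $\frac{6664277}{4637472} \approx 1.437$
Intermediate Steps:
$\frac{3306}{z} - \frac{2155}{-3296} = \frac{3306}{4221} - \frac{2155}{-3296} = 3306 \cdot \frac{1}{4221} - - \frac{2155}{3296} = \frac{1102}{1407} + \frac{2155}{3296} = \frac{6664277}{4637472}$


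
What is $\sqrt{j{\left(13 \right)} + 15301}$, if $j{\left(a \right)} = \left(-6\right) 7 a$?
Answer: $\sqrt{14755} \approx 121.47$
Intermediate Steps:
$j{\left(a \right)} = - 42 a$
$\sqrt{j{\left(13 \right)} + 15301} = \sqrt{\left(-42\right) 13 + 15301} = \sqrt{-546 + 15301} = \sqrt{14755}$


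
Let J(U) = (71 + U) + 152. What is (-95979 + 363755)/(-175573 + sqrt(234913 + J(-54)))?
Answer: -47014235648/30825643247 - 267776*sqrt(235082)/30825643247 ≈ -1.5294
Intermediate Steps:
J(U) = 223 + U
(-95979 + 363755)/(-175573 + sqrt(234913 + J(-54))) = (-95979 + 363755)/(-175573 + sqrt(234913 + (223 - 54))) = 267776/(-175573 + sqrt(234913 + 169)) = 267776/(-175573 + sqrt(235082))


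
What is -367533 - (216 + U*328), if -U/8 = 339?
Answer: 521787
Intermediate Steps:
U = -2712 (U = -8*339 = -2712)
-367533 - (216 + U*328) = -367533 - (216 - 2712*328) = -367533 - (216 - 889536) = -367533 - 1*(-889320) = -367533 + 889320 = 521787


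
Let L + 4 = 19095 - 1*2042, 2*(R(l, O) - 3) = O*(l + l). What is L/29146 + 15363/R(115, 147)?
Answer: 122672415/82133428 ≈ 1.4936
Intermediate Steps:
R(l, O) = 3 + O*l (R(l, O) = 3 + (O*(l + l))/2 = 3 + (O*(2*l))/2 = 3 + (2*O*l)/2 = 3 + O*l)
L = 17049 (L = -4 + (19095 - 1*2042) = -4 + (19095 - 2042) = -4 + 17053 = 17049)
L/29146 + 15363/R(115, 147) = 17049/29146 + 15363/(3 + 147*115) = 17049*(1/29146) + 15363/(3 + 16905) = 17049/29146 + 15363/16908 = 17049/29146 + 15363*(1/16908) = 17049/29146 + 5121/5636 = 122672415/82133428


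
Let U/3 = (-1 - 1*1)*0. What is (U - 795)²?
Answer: 632025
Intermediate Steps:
U = 0 (U = 3*((-1 - 1*1)*0) = 3*((-1 - 1)*0) = 3*(-2*0) = 3*0 = 0)
(U - 795)² = (0 - 795)² = (-795)² = 632025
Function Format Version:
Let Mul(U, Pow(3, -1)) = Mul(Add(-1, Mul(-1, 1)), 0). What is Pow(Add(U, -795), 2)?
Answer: 632025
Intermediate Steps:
U = 0 (U = Mul(3, Mul(Add(-1, Mul(-1, 1)), 0)) = Mul(3, Mul(Add(-1, -1), 0)) = Mul(3, Mul(-2, 0)) = Mul(3, 0) = 0)
Pow(Add(U, -795), 2) = Pow(Add(0, -795), 2) = Pow(-795, 2) = 632025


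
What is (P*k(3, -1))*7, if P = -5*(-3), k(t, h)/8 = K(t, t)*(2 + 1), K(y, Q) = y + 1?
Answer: 10080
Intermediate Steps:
K(y, Q) = 1 + y
k(t, h) = 24 + 24*t (k(t, h) = 8*((1 + t)*(2 + 1)) = 8*((1 + t)*3) = 8*(3 + 3*t) = 24 + 24*t)
P = 15
(P*k(3, -1))*7 = (15*(24 + 24*3))*7 = (15*(24 + 72))*7 = (15*96)*7 = 1440*7 = 10080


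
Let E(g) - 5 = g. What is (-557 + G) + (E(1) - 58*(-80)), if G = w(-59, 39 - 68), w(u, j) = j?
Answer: 4060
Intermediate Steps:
E(g) = 5 + g
G = -29 (G = 39 - 68 = -29)
(-557 + G) + (E(1) - 58*(-80)) = (-557 - 29) + ((5 + 1) - 58*(-80)) = -586 + (6 + 4640) = -586 + 4646 = 4060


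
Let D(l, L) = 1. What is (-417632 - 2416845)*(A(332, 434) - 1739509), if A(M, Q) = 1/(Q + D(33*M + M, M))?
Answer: 2144810236695478/435 ≈ 4.9306e+12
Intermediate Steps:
A(M, Q) = 1/(1 + Q) (A(M, Q) = 1/(Q + 1) = 1/(1 + Q))
(-417632 - 2416845)*(A(332, 434) - 1739509) = (-417632 - 2416845)*(1/(1 + 434) - 1739509) = -2834477*(1/435 - 1739509) = -2834477*(-756686414/435) = 2144810236695478/435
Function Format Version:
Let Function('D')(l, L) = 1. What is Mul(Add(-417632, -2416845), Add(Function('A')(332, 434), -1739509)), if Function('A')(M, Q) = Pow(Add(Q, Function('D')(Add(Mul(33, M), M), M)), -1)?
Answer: Rational(2144810236695478, 435) ≈ 4.9306e+12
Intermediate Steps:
Function('A')(M, Q) = Pow(Add(1, Q), -1) (Function('A')(M, Q) = Pow(Add(Q, 1), -1) = Pow(Add(1, Q), -1))
Mul(Add(-417632, -2416845), Add(Function('A')(332, 434), -1739509)) = Mul(Add(-417632, -2416845), Add(Pow(Add(1, 434), -1), -1739509)) = Mul(-2834477, Add(Pow(435, -1), -1739509)) = Mul(-2834477, Add(Rational(1, 435), -1739509)) = Mul(-2834477, Rational(-756686414, 435)) = Rational(2144810236695478, 435)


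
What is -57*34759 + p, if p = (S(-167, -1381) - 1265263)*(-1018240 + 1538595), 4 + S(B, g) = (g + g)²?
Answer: 3311213057572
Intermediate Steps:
S(B, g) = -4 + 4*g² (S(B, g) = -4 + (g + g)² = -4 + (2*g)² = -4 + 4*g²)
p = 3311215038835 (p = ((-4 + 4*(-1381)²) - 1265263)*(-1018240 + 1538595) = ((-4 + 4*1907161) - 1265263)*520355 = ((-4 + 7628644) - 1265263)*520355 = (7628640 - 1265263)*520355 = 6363377*520355 = 3311215038835)
-57*34759 + p = -57*34759 + 3311215038835 = -1981263 + 3311215038835 = 3311213057572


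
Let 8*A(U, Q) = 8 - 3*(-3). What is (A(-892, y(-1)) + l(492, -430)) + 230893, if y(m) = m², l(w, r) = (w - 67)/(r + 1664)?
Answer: 1139700037/4936 ≈ 2.3090e+5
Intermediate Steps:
l(w, r) = (-67 + w)/(1664 + r)
A(U, Q) = 17/8 (A(U, Q) = (8 - 3*(-3))/8 = (8 + 9)/8 = (⅛)*17 = 17/8)
(A(-892, y(-1)) + l(492, -430)) + 230893 = (17/8 + (-67 + 492)/(1664 - 430)) + 230893 = (17/8 + 425/1234) + 230893 = 12189/4936 + 230893 = 1139700037/4936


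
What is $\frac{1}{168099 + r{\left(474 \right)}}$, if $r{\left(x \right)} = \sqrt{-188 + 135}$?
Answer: $\frac{168099}{28257273854} - \frac{i \sqrt{53}}{28257273854} \approx 5.9489 \cdot 10^{-6} - 2.5764 \cdot 10^{-10} i$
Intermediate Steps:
$r{\left(x \right)} = i \sqrt{53}$ ($r{\left(x \right)} = \sqrt{-53} = i \sqrt{53}$)
$\frac{1}{168099 + r{\left(474 \right)}} = \frac{1}{168099 + i \sqrt{53}}$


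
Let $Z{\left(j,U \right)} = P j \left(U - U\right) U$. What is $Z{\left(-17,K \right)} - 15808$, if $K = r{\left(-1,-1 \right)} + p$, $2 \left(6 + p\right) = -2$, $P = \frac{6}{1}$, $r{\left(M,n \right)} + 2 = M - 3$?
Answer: $-15808$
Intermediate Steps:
$r{\left(M,n \right)} = -5 + M$ ($r{\left(M,n \right)} = -2 + \left(M - 3\right) = -2 + \left(-3 + M\right) = -5 + M$)
$P = 6$ ($P = 6 \cdot 1 = 6$)
$p = -7$ ($p = -6 + \frac{1}{2} \left(-2\right) = -6 - 1 = -7$)
$K = -13$ ($K = \left(-5 - 1\right) - 7 = -6 - 7 = -13$)
$Z{\left(j,U \right)} = 0$ ($Z{\left(j,U \right)} = 6 j \left(U - U\right) U = 6 j 0 U = 0 U = 0$)
$Z{\left(-17,K \right)} - 15808 = 0 - 15808 = -15808$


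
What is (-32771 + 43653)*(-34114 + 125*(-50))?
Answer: -439241048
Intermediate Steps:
(-32771 + 43653)*(-34114 + 125*(-50)) = 10882*(-34114 - 6250) = 10882*(-40364) = -439241048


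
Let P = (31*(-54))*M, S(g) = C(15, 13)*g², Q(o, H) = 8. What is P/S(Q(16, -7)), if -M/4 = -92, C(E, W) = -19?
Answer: 19251/38 ≈ 506.61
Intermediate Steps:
M = 368 (M = -4*(-92) = 368)
S(g) = -19*g²
P = -616032 (P = (31*(-54))*368 = -1674*368 = -616032)
P/S(Q(16, -7)) = -616032/((-19*8²)) = -616032/((-19*64)) = -616032/(-1216) = -616032*(-1/1216) = 19251/38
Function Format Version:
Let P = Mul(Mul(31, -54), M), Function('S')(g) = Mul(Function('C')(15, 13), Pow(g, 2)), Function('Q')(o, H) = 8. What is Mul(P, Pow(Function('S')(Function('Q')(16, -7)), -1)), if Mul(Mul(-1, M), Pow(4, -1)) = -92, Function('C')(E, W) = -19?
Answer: Rational(19251, 38) ≈ 506.61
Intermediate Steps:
M = 368 (M = Mul(-4, -92) = 368)
Function('S')(g) = Mul(-19, Pow(g, 2))
P = -616032 (P = Mul(Mul(31, -54), 368) = Mul(-1674, 368) = -616032)
Mul(P, Pow(Function('S')(Function('Q')(16, -7)), -1)) = Mul(-616032, Pow(Mul(-19, Pow(8, 2)), -1)) = Mul(-616032, Pow(Mul(-19, 64), -1)) = Mul(-616032, Pow(-1216, -1)) = Mul(-616032, Rational(-1, 1216)) = Rational(19251, 38)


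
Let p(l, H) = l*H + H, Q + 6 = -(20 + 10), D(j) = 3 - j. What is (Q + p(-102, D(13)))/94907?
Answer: 974/94907 ≈ 0.010263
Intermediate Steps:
Q = -36 (Q = -6 - (20 + 10) = -6 - 1*30 = -6 - 30 = -36)
p(l, H) = H + H*l (p(l, H) = H*l + H = H + H*l)
(Q + p(-102, D(13)))/94907 = (-36 + (3 - 1*13)*(1 - 102))/94907 = (-36 + (3 - 13)*(-101))*(1/94907) = (-36 - 10*(-101))*(1/94907) = (-36 + 1010)*(1/94907) = 974*(1/94907) = 974/94907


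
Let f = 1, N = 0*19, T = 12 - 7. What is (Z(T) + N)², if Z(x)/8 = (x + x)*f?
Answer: 6400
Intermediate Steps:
T = 5
N = 0
Z(x) = 16*x (Z(x) = 8*((x + x)*1) = 8*((2*x)*1) = 8*(2*x) = 16*x)
(Z(T) + N)² = (16*5 + 0)² = (80 + 0)² = 80² = 6400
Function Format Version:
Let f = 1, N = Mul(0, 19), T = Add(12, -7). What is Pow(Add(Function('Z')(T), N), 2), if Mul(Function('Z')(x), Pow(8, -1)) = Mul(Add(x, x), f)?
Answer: 6400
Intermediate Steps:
T = 5
N = 0
Function('Z')(x) = Mul(16, x) (Function('Z')(x) = Mul(8, Mul(Add(x, x), 1)) = Mul(8, Mul(Mul(2, x), 1)) = Mul(8, Mul(2, x)) = Mul(16, x))
Pow(Add(Function('Z')(T), N), 2) = Pow(Add(Mul(16, 5), 0), 2) = Pow(Add(80, 0), 2) = Pow(80, 2) = 6400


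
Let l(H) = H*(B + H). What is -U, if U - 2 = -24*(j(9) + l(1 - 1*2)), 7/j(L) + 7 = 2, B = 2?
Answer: -298/5 ≈ -59.600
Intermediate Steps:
j(L) = -7/5 (j(L) = 7/(-7 + 2) = 7/(-5) = 7*(-⅕) = -7/5)
l(H) = H*(2 + H)
U = 298/5 (U = 2 - 24*(-7/5 + (1 - 1*2)*(2 + (1 - 1*2))) = 2 - 24*(-7/5 + (1 - 2)*(2 + (1 - 2))) = 2 - 24*(-7/5 - (2 - 1)) = 2 - 24*(-7/5 - 1*1) = 2 - 24*(-7/5 - 1) = 2 - 24*(-12/5) = 2 + 288/5 = 298/5 ≈ 59.600)
-U = -1*298/5 = -298/5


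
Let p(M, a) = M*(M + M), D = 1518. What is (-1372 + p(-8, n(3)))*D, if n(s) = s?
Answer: -1888392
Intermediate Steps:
p(M, a) = 2*M² (p(M, a) = M*(2*M) = 2*M²)
(-1372 + p(-8, n(3)))*D = (-1372 + 2*(-8)²)*1518 = (-1372 + 2*64)*1518 = (-1372 + 128)*1518 = -1244*1518 = -1888392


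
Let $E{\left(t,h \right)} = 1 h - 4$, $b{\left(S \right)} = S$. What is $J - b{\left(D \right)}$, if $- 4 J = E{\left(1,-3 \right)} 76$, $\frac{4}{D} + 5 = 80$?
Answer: $\frac{9971}{75} \approx 132.95$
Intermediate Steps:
$D = \frac{4}{75}$ ($D = \frac{4}{-5 + 80} = \frac{4}{75} \approx 0.053333$)
$E{\left(t,h \right)} = -4 + h$ ($E{\left(t,h \right)} = h - 4 = -4 + h$)
$J = 133$ ($J = - \frac{\left(-4 - 3\right) 76}{4} = - \frac{\left(-7\right) 76}{4} = \left(- \frac{1}{4}\right) \left(-532\right) = 133$)
$J - b{\left(D \right)} = 133 - \frac{4}{75} = \frac{9971}{75}$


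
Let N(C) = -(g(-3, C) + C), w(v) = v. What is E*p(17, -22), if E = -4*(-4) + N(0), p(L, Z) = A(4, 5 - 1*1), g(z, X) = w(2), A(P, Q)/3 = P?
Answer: 168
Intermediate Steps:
A(P, Q) = 3*P
g(z, X) = 2
p(L, Z) = 12 (p(L, Z) = 3*4 = 12)
N(C) = -2 - C (N(C) = -(2 + C) = -2 - C)
E = 14 (E = -4*(-4) + (-2 - 1*0) = 16 + (-2 + 0) = 16 - 2 = 14)
E*p(17, -22) = 14*12 = 168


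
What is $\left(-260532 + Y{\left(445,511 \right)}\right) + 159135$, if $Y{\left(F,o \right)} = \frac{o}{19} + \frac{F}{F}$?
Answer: $- \frac{1926013}{19} \approx -1.0137 \cdot 10^{5}$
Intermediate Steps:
$Y{\left(F,o \right)} = 1 + \frac{o}{19}$ ($Y{\left(F,o \right)} = o \frac{1}{19} + 1 = \frac{o}{19} + 1 = 1 + \frac{o}{19}$)
$\left(-260532 + Y{\left(445,511 \right)}\right) + 159135 = \left(-260532 + \left(1 + \frac{1}{19} \cdot 511\right)\right) + 159135 = \left(-260532 + \left(1 + \frac{511}{19}\right)\right) + 159135 = \left(-260532 + \frac{530}{19}\right) + 159135 = - \frac{4949578}{19} + 159135 = - \frac{1926013}{19}$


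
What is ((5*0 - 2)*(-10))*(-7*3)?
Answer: -420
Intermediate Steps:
((5*0 - 2)*(-10))*(-7*3) = ((0 - 2)*(-10))*(-21) = -2*(-10)*(-21) = 20*(-21) = -420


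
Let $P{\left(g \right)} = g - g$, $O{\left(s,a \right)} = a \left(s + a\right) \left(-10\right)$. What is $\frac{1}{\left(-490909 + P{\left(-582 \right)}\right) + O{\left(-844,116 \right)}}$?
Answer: $\frac{1}{353571} \approx 2.8283 \cdot 10^{-6}$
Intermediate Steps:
$O{\left(s,a \right)} = - 10 a \left(a + s\right)$ ($O{\left(s,a \right)} = a \left(a + s\right) \left(-10\right) = - 10 a \left(a + s\right)$)
$P{\left(g \right)} = 0$
$\frac{1}{\left(-490909 + P{\left(-582 \right)}\right) + O{\left(-844,116 \right)}} = \frac{1}{\left(-490909 + 0\right) - 1160 \left(116 - 844\right)} = \frac{1}{-490909 - 1160 \left(-728\right)} = \frac{1}{-490909 + 844480} = \frac{1}{353571}$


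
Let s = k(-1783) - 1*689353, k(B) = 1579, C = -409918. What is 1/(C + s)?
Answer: -1/1097692 ≈ -9.1100e-7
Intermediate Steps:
s = -687774 (s = 1579 - 1*689353 = 1579 - 689353 = -687774)
1/(C + s) = 1/(-409918 - 687774) = 1/(-1097692) = -1/1097692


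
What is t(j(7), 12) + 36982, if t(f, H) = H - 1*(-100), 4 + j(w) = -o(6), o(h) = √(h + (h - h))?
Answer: 37094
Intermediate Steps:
o(h) = √h (o(h) = √(h + 0) = √h)
j(w) = -4 - √6
t(f, H) = 100 + H (t(f, H) = H + 100 = 100 + H)
t(j(7), 12) + 36982 = (100 + 12) + 36982 = 112 + 36982 = 37094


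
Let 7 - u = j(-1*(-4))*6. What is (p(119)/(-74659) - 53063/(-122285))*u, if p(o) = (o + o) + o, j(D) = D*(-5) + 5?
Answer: 380043552884/9129675815 ≈ 41.627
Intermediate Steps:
j(D) = 5 - 5*D (j(D) = -5*D + 5 = 5 - 5*D)
p(o) = 3*o (p(o) = 2*o + o = 3*o)
u = 97 (u = 7 - (5 - (-5)*(-4))*6 = 7 - (5 - 5*4)*6 = 7 - (5 - 20)*6 = 7 - (-15)*6 = 7 - 1*(-90) = 7 + 90 = 97)
(p(119)/(-74659) - 53063/(-122285))*u = ((3*119)/(-74659) - 53063/(-122285))*97 = (357*(-1/74659) - 53063*(-1/122285))*97 = (-357/74659 + 53063/122285)*97 = (3917974772/9129675815)*97 = 380043552884/9129675815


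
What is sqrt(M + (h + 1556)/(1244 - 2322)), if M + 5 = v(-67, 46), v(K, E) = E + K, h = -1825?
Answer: I*sqrt(610698)/154 ≈ 5.0745*I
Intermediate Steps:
M = -26 (M = -5 + (46 - 67) = -5 - 21 = -26)
sqrt(M + (h + 1556)/(1244 - 2322)) = sqrt(-26 + (-1825 + 1556)/(1244 - 2322)) = sqrt(-26 - 269/(-1078)) = sqrt(-26 - 269*(-1/1078)) = sqrt(-26 + 269/1078) = sqrt(-27759/1078) = I*sqrt(610698)/154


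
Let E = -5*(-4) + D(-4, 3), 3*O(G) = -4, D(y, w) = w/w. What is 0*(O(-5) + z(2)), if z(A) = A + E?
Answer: 0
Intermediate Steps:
D(y, w) = 1
O(G) = -4/3 (O(G) = (⅓)*(-4) = -4/3)
E = 21 (E = -5*(-4) + 1 = 20 + 1 = 21)
z(A) = 21 + A (z(A) = A + 21 = 21 + A)
0*(O(-5) + z(2)) = 0*(-4/3 + (21 + 2)) = 0*(-4/3 + 23) = 0*(65/3) = 0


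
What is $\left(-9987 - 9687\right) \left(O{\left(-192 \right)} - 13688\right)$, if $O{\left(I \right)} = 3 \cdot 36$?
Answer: $267172920$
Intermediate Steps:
$O{\left(I \right)} = 108$
$\left(-9987 - 9687\right) \left(O{\left(-192 \right)} - 13688\right) = \left(-9987 - 9687\right) \left(108 - 13688\right) = \left(-19674\right) \left(-13580\right) = 267172920$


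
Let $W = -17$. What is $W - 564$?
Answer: $-581$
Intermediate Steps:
$W - 564 = -17 - 564 = -581$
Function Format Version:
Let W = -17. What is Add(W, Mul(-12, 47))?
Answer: -581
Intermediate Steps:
Add(W, Mul(-12, 47)) = Add(-17, Mul(-12, 47)) = Add(-17, -564) = -581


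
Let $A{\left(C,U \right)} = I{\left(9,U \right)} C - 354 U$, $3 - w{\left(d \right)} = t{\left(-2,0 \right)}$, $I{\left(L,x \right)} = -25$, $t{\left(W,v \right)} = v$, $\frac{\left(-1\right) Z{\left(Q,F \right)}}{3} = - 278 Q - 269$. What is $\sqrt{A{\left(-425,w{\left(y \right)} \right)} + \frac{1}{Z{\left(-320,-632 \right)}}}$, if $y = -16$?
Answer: $\frac{\sqrt{677011067363154}}{266073} \approx 97.791$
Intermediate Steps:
$Z{\left(Q,F \right)} = 807 + 834 Q$ ($Z{\left(Q,F \right)} = - 3 \left(- 278 Q - 269\right) = - 3 \left(-269 - 278 Q\right) = 807 + 834 Q$)
$w{\left(d \right)} = 3$ ($w{\left(d \right)} = 3 - 0 = 3 + 0 = 3$)
$A{\left(C,U \right)} = - 354 U - 25 C$ ($A{\left(C,U \right)} = - 25 C - 354 U = - 354 U - 25 C$)
$\sqrt{A{\left(-425,w{\left(y \right)} \right)} + \frac{1}{Z{\left(-320,-632 \right)}}} = \sqrt{\left(\left(-354\right) 3 - -10625\right) + \frac{1}{807 + 834 \left(-320\right)}} = \sqrt{\left(-1062 + 10625\right) + \frac{1}{807 - 266880}} = \sqrt{9563 + \frac{1}{-266073}} = \sqrt{9563 - \frac{1}{266073}} = \sqrt{\frac{2544456098}{266073}} = \frac{\sqrt{677011067363154}}{266073}$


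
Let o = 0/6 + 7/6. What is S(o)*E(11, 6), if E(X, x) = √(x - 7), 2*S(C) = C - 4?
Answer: -17*I/12 ≈ -1.4167*I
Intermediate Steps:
o = 7/6 (o = 0*(⅙) + 7*(⅙) = 0 + 7/6 = 7/6 ≈ 1.1667)
S(C) = -2 + C/2 (S(C) = (C - 4)/2 = (-4 + C)/2 = -2 + C/2)
E(X, x) = √(-7 + x)
S(o)*E(11, 6) = (-2 + (½)*(7/6))*√(-7 + 6) = (-2 + 7/12)*√(-1) = -17*I/12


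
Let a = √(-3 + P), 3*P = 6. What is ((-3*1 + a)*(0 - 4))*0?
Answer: 0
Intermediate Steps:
P = 2 (P = (⅓)*6 = 2)
a = I (a = √(-3 + 2) = √(-1) = I ≈ 1.0*I)
((-3*1 + a)*(0 - 4))*0 = ((-3*1 + I)*(0 - 4))*0 = ((-3 + I)*(-4))*0 = (12 - 4*I)*0 = 0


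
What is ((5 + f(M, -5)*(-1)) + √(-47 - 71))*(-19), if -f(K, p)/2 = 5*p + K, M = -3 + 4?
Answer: 817 - 19*I*√118 ≈ 817.0 - 206.39*I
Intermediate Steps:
M = 1
f(K, p) = -10*p - 2*K (f(K, p) = -2*(5*p + K) = -2*(K + 5*p) = -10*p - 2*K)
((5 + f(M, -5)*(-1)) + √(-47 - 71))*(-19) = ((5 + (-10*(-5) - 2*1)*(-1)) + √(-47 - 71))*(-19) = ((5 + (50 - 2)*(-1)) + √(-118))*(-19) = ((5 + 48*(-1)) + I*√118)*(-19) = ((5 - 48) + I*√118)*(-19) = (-43 + I*√118)*(-19) = 817 - 19*I*√118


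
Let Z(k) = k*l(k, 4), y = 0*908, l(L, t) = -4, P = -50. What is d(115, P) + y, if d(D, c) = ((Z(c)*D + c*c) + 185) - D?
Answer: 25570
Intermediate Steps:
y = 0
Z(k) = -4*k (Z(k) = k*(-4) = -4*k)
d(D, c) = 185 + c² - D - 4*D*c (d(D, c) = (((-4*c)*D + c*c) + 185) - D = ((-4*D*c + c²) + 185) - D = ((c² - 4*D*c) + 185) - D = (185 + c² - 4*D*c) - D = 185 + c² - D - 4*D*c)
d(115, P) + y = (185 + (-50)² - 1*115 - 4*115*(-50)) + 0 = (185 + 2500 - 115 + 23000) + 0 = 25570 + 0 = 25570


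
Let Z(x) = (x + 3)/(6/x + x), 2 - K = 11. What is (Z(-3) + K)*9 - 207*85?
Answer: -17676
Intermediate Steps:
K = -9 (K = 2 - 1*11 = 2 - 11 = -9)
Z(x) = (3 + x)/(x + 6/x)
(Z(-3) + K)*9 - 207*85 = (-3*(3 - 3)/(6 + (-3)²) - 9)*9 - 207*85 = (-3*0/(6 + 9) - 9)*9 - 17595 = (-3*0/15 - 9)*9 - 17595 = (-3*1/15*0 - 9)*9 - 17595 = (0 - 9)*9 - 17595 = -9*9 - 17595 = -81 - 17595 = -17676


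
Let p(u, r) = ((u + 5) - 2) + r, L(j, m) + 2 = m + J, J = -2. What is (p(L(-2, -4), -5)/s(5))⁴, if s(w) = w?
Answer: 16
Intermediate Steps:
L(j, m) = -4 + m (L(j, m) = -2 + (m - 2) = -2 + (-2 + m) = -4 + m)
p(u, r) = 3 + r + u (p(u, r) = ((5 + u) - 2) + r = (3 + u) + r = 3 + r + u)
(p(L(-2, -4), -5)/s(5))⁴ = ((3 - 5 + (-4 - 4))/5)⁴ = ((3 - 5 - 8)*(⅕))⁴ = (-10*⅕)⁴ = (-2)⁴ = 16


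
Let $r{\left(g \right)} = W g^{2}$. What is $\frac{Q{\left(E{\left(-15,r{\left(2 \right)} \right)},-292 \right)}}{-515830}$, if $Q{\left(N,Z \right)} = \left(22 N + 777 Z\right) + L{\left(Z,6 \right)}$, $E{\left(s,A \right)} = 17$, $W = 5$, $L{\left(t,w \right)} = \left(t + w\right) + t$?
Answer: $\frac{113544}{257915} \approx 0.44024$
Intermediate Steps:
$L{\left(t,w \right)} = w + 2 t$
$r{\left(g \right)} = 5 g^{2}$
$Q{\left(N,Z \right)} = 6 + 22 N + 779 Z$ ($Q{\left(N,Z \right)} = \left(22 N + 777 Z\right) + \left(6 + 2 Z\right) = 6 + 22 N + 779 Z$)
$\frac{Q{\left(E{\left(-15,r{\left(2 \right)} \right)},-292 \right)}}{-515830} = \frac{6 + 22 \cdot 17 + 779 \left(-292\right)}{-515830} = \left(6 + 374 - 227468\right) \left(- \frac{1}{515830}\right) = \left(-227088\right) \left(- \frac{1}{515830}\right) = \frac{113544}{257915}$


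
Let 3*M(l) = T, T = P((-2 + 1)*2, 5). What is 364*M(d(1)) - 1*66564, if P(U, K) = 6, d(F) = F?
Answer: -65836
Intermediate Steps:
T = 6
M(l) = 2 (M(l) = (⅓)*6 = 2)
364*M(d(1)) - 1*66564 = 364*2 - 1*66564 = 728 - 66564 = -65836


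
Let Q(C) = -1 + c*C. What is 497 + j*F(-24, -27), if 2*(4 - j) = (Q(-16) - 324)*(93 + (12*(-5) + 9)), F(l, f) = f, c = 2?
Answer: -202030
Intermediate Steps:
Q(C) = -1 + 2*C
j = 7501 (j = 4 - ((-1 + 2*(-16)) - 324)*(93 + (12*(-5) + 9))/2 = 4 - ((-1 - 32) - 324)*(93 + (-60 + 9))/2 = 4 - (-33 - 324)*(93 - 51)/2 = 4 - (-357)*42/2 = 4 - ½*(-14994) = 4 + 7497 = 7501)
497 + j*F(-24, -27) = 497 + 7501*(-27) = 497 - 202527 = -202030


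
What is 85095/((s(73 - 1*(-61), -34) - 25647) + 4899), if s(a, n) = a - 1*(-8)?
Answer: -85095/20606 ≈ -4.1296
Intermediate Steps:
s(a, n) = 8 + a (s(a, n) = a + 8 = 8 + a)
85095/((s(73 - 1*(-61), -34) - 25647) + 4899) = 85095/(((8 + (73 - 1*(-61))) - 25647) + 4899) = 85095/(((8 + (73 + 61)) - 25647) + 4899) = 85095/(((8 + 134) - 25647) + 4899) = 85095/((142 - 25647) + 4899) = 85095/(-25505 + 4899) = 85095/(-20606) = 85095*(-1/20606) = -85095/20606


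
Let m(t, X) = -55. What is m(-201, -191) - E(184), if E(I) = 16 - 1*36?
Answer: -35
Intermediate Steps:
E(I) = -20 (E(I) = 16 - 36 = -20)
m(-201, -191) - E(184) = -55 - 1*(-20) = -55 + 20 = -35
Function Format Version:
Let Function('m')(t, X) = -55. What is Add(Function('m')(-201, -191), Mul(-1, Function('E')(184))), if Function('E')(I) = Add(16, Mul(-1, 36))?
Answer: -35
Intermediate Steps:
Function('E')(I) = -20 (Function('E')(I) = Add(16, -36) = -20)
Add(Function('m')(-201, -191), Mul(-1, Function('E')(184))) = Add(-55, Mul(-1, -20)) = Add(-55, 20) = -35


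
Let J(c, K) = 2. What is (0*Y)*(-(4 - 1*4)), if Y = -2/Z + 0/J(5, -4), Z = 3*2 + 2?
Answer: 0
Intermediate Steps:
Z = 8 (Z = 6 + 2 = 8)
Y = -1/4 (Y = -2/8 + 0/2 = -2*1/8 + 0*(1/2) = -1/4 + 0 = -1/4 ≈ -0.25000)
(0*Y)*(-(4 - 1*4)) = (0*(-1/4))*(-(4 - 1*4)) = 0*(-(4 - 4)) = 0*(-1*0) = 0*0 = 0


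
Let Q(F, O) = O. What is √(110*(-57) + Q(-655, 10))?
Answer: 2*I*√1565 ≈ 79.12*I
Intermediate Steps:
√(110*(-57) + Q(-655, 10)) = √(110*(-57) + 10) = √(-6270 + 10) = √(-6260) = 2*I*√1565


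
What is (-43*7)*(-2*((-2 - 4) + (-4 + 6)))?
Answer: -2408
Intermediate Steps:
(-43*7)*(-2*((-2 - 4) + (-4 + 6))) = -(-602)*(-6 + 2) = -(-602)*(-4) = -301*8 = -2408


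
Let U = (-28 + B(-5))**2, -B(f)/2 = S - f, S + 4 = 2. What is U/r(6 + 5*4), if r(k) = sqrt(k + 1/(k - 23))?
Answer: 1156*sqrt(237)/79 ≈ 225.27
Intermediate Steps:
S = -2 (S = -4 + 2 = -2)
r(k) = sqrt(k + 1/(-23 + k))
B(f) = 4 + 2*f (B(f) = -2*(-2 - f) = 4 + 2*f)
U = 1156 (U = (-28 + (4 + 2*(-5)))**2 = (-28 + (4 - 10))**2 = (-28 - 6)**2 = (-34)**2 = 1156)
U/r(6 + 5*4) = 1156/(sqrt((1 + (6 + 5*4)*(-23 + (6 + 5*4)))/(-23 + (6 + 5*4)))) = 1156/(sqrt((1 + (6 + 20)*(-23 + (6 + 20)))/(-23 + (6 + 20)))) = 1156/(sqrt((1 + 26*(-23 + 26))/(-23 + 26))) = 1156/(sqrt((1 + 26*3)/3)) = 1156/(sqrt((1 + 78)/3)) = 1156/(sqrt((1/3)*79)) = 1156/(sqrt(79/3)) = 1156/((sqrt(237)/3)) = 1156*(sqrt(237)/79) = 1156*sqrt(237)/79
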